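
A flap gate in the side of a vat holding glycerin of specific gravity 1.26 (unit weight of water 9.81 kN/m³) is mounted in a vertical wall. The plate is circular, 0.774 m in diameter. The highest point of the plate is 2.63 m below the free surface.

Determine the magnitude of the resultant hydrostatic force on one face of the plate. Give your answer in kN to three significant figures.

F ≈ 17.5 kN

γ = 1.26 × 9.81 = 12.3606 kN/m³.
The centroid is at the centre, 0.387 m below the top of the plate, so the centroid depth is h_c = 2.63 + 0.387 = 3.017 m.
A = π(0.387)² = 0.470513 m².
Resultant F = γ·h_c·A = 12.3606 × 3.017 × 0.470513 = 17.5463 kN.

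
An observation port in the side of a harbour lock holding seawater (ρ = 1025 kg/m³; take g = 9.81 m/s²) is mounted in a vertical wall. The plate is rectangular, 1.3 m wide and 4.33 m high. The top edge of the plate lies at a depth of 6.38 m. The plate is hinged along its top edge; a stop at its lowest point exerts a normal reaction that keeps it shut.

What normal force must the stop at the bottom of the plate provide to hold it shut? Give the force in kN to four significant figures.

P ≈ 262.3 kN

γ = ρg = 1025 × 9.81 / 1000 = 10.05525 kN/m³.
The centroid lies 4.33/2 = 2.165 m below the top edge, so the centroid depth is h_c = 6.38 + 2.165 = 8.545 m.
A = 1.3 × 4.33 = 5.629 m².
Resultant F = γ·h_c·A = 10.05525 × 8.545 × 5.629 = 483.656 kN.
I_c = b·h³/12 = 1.3 × 4.33³/12 = 8.7948 m⁴.
Centre of pressure: y_p = y_c + I_c/(y_c·A) = 8.545 + 8.7948/(8.545 × 5.629) = 8.545 + 0.182845 = 8.72785 m along the plane.
The resultant acts 2.165 + 0.182845 = 2.34784 m (along the plate) below the hinge at the top edge, so the moment about the hinge is M = F × 2.34784 = 483.656 × 2.34784 = 1135.55 kN·m.
A normal force at the bottom, 4.33 m from the hinge, must supply this moment: P = 1135.55/4.33 = 262.252 kN.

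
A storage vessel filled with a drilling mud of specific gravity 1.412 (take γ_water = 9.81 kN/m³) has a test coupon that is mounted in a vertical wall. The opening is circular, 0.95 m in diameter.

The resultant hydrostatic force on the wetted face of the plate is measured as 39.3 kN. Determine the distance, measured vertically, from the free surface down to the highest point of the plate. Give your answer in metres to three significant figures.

γ = 1.412 × 9.81 = 13.85172 kN/m³.
A = π(0.475)² = 0.708822 m².
From F = γ·h_c·A, the centroid depth is h_c = 39.3/(13.85172 × 0.708822) = 4.00269 m.
The centroid is at the centre, 0.475 m below the top of the plate, so the highest point sits at h_top = 4.00269 − 0.475 = 3.52769 m below the surface.

d_top ≈ 3.53 m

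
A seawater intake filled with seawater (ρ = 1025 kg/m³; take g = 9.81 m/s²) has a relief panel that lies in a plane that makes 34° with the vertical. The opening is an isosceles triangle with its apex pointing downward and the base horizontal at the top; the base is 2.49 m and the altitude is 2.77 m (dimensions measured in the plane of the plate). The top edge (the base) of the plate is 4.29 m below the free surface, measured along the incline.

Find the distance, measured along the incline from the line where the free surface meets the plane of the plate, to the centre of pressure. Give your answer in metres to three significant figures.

γ = ρg = 1025 × 9.81 / 1000 = 10.05525 kN/m³.
The plate makes 34° with the vertical, i.e. θ = 90° − 34° = 56° to the horizontal. Measuring y along the incline from the free-surface line, vertical depth h = y·sinθ with sinθ = 0.829038.
With the apex down, the centroid sits h/3 = 2.77/3 = 0.923333 m below the base (the top edge), so y_c = 4.29 + 0.923333 = 5.21333 m and h_c = 5.21333 × 0.829038 = 4.32205 m.
A = ½ × 2.49 × 2.77 = 3.44865 m².
Resultant F = γ·h_c·A = 10.05525 × 4.32205 × 3.44865 = 149.876 kN.
I_c = b·h³/36 = 2.49 × 2.77³/36 = 1.47006 m⁴.
Centre of pressure: y_p = y_c + I_c/(y_c·A) = 5.21333 + 1.47006/(5.21333 × 3.44865) = 5.21333 + 0.0817656 = 5.2951 m along the plane.

y_p = 5.30 m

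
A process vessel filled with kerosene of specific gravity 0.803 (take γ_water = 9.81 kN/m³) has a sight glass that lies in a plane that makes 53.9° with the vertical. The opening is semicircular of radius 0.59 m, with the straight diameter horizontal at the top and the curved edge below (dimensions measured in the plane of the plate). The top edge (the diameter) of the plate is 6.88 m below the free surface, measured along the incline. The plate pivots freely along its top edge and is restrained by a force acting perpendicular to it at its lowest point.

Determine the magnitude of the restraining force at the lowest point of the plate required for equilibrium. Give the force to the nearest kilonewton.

P ≈ 8 kN

γ = 0.803 × 9.81 = 7.87743 kN/m³.
The plate makes 53.9° with the vertical, i.e. θ = 90° − 53.9° = 36.1° to the horizontal. Measuring y along the incline from the free-surface line, vertical depth h = y·sinθ with sinθ = 0.589196.
The centroid of a semicircle lies 4r/(3π) = 0.250404 m from the diameter, here below the top edge, so y_c = 6.88 + 0.250404 = 7.1304 m and h_c = 7.1304 × 0.589196 = 4.2012 m.
A = πr²/2 = π × 0.59²/2 = 0.546794 m².
Resultant F = γ·h_c·A = 7.87743 × 4.2012 × 0.546794 = 18.096 kN.
I_c = (π/8 − 8/(9π))·r⁴ = 0.109757 × 0.59⁴ = 0.0132997 m⁴.
Centre of pressure: y_p = y_c + I_c/(y_c·A) = 7.1304 + 0.0132997/(7.1304 × 0.546794) = 7.1304 + 0.00341118 = 7.13381 m along the plane.
The resultant acts 0.250404 + 0.00341118 = 0.253815 m (along the plate) below the hinge at the top edge, so the moment about the hinge is M = F × 0.253815 = 18.096 × 0.253815 = 4.59304 kN·m.
A normal force at the bottom, 0.59 m from the hinge, must supply this moment: P = 4.59304/0.59 = 7.78481 kN.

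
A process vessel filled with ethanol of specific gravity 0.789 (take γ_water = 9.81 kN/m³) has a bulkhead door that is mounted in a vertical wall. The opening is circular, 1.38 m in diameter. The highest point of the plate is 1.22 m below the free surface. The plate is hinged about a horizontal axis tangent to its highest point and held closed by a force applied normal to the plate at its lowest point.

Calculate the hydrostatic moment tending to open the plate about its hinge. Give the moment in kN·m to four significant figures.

M ≈ 16.64 kN·m

γ = 0.789 × 9.81 = 7.74009 kN/m³.
The centroid is at the centre, 0.69 m below the top of the plate, so the centroid depth is h_c = 1.22 + 0.69 = 1.91 m.
A = π(0.69)² = 1.49571 m².
Resultant F = γ·h_c·A = 7.74009 × 1.91 × 1.49571 = 22.1119 kN.
I_c = πr⁴/4 = π × 0.69⁴/4 = 0.178027 m⁴.
Centre of pressure: y_p = y_c + I_c/(y_c·A) = 1.91 + 0.178027/(1.91 × 1.49571) = 1.91 + 0.0623168 = 1.97232 m along the plane.
The resultant acts 0.69 + 0.0623168 = 0.752317 m (along the plate) below the hinge at the top edge, so the moment about the hinge is M = F × 0.752317 = 22.1119 × 0.752317 = 16.6352 kN·m.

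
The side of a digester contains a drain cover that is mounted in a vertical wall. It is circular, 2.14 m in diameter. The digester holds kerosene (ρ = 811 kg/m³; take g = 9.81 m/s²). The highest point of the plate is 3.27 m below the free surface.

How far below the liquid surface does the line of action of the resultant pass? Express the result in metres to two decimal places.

h_p = 4.41 m

γ = ρg = 811 × 9.81 / 1000 = 7.95591 kN/m³.
The centroid is at the centre, 1.07 m below the top of the plate, so the centroid depth is h_c = 3.27 + 1.07 = 4.34 m.
A = π(1.07)² = 3.59681 m².
Resultant F = γ·h_c·A = 7.95591 × 4.34 × 3.59681 = 124.193 kN.
I_c = πr⁴/4 = π × 1.07⁴/4 = 1.0295 m⁴.
Centre of pressure: y_p = y_c + I_c/(y_c·A) = 4.34 + 1.0295/(4.34 × 3.59681) = 4.34 + 0.0659507 = 4.40595 m along the plane.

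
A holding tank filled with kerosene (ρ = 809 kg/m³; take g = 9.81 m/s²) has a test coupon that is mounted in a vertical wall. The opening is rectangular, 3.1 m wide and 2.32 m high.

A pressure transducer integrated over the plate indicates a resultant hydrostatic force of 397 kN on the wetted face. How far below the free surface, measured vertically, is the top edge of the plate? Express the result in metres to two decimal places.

d_top ≈ 5.80 m

γ = ρg = 809 × 9.81 / 1000 = 7.93629 kN/m³.
A = 3.1 × 2.32 = 7.192 m².
From F = γ·h_c·A, the centroid depth is h_c = 397/(7.93629 × 7.192) = 6.95542 m.
The centroid lies 2.32/2 = 1.16 m below the top edge, so the top edge sits at h_top = 6.95542 − 1.16 = 5.79542 m below the surface.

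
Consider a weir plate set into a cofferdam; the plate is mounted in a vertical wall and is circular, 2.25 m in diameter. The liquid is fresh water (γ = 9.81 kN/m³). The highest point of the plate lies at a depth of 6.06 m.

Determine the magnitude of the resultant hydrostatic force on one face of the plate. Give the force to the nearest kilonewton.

γ = 9.81 kN/m³.
The centroid is at the centre, 1.125 m below the top of the plate, so the centroid depth is h_c = 6.06 + 1.125 = 7.185 m.
A = π(1.125)² = 3.97608 m².
Resultant F = γ·h_c·A = 9.81 × 7.185 × 3.97608 = 280.253 kN.

F ≈ 280 kN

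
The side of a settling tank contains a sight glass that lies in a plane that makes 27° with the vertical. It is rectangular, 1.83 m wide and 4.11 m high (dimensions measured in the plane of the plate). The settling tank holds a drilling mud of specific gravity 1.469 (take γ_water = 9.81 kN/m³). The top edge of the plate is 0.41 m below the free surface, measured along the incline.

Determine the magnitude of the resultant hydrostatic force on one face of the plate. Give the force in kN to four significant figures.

γ = 1.469 × 9.81 = 14.41089 kN/m³.
The plate makes 27° with the vertical, i.e. θ = 90° − 27° = 63° to the horizontal. Measuring y along the incline from the free-surface line, vertical depth h = y·sinθ with sinθ = 0.891007.
The centroid lies 4.11/2 = 2.055 m below the top edge, so y_c = 0.41 + 2.055 = 2.465 m and h_c = 2.465 × 0.891007 = 2.19633 m.
A = 1.83 × 4.11 = 7.5213 m².
Resultant F = γ·h_c·A = 14.41089 × 2.19633 × 7.5213 = 238.057 kN.

F ≈ 238.1 kN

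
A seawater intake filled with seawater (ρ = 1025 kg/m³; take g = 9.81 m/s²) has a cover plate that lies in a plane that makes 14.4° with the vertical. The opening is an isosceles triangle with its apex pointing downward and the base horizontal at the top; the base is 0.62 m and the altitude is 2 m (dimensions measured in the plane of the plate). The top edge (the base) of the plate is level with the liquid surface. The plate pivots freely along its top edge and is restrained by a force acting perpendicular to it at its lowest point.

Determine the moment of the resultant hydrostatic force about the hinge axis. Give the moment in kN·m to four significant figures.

γ = ρg = 1025 × 9.81 / 1000 = 10.05525 kN/m³.
The plate makes 14.4° with the vertical, i.e. θ = 90° − 14.4° = 75.6° to the horizontal. Measuring y along the incline from the free-surface line, vertical depth h = y·sinθ with sinθ = 0.968583.
With the apex down, the centroid sits h/3 = 2/3 = 0.666667 m below the base (the top edge), so y_c = 0.666667 m and h_c = 0.666667 × 0.968583 = 0.645722 m.
A = ½ × 0.62 × 2 = 0.62 m².
Resultant F = γ·h_c·A = 10.05525 × 0.645722 × 0.62 = 4.0256 kN.
I_c = b·h³/36 = 0.62 × 2³/36 = 0.137778 m⁴.
Centre of pressure: y_p = y_c + I_c/(y_c·A) = 0.666667 + 0.137778/(0.666667 × 0.62) = 0.666667 + 0.333334 = 1 m along the plane.
The resultant acts 0.666667 + 0.333334 = 1 m (along the plate) below the hinge at the top edge, so the moment about the hinge is M = F × 1 = 4.0256 × 1 = 4.0256 kN·m.

M ≈ 4.026 kN·m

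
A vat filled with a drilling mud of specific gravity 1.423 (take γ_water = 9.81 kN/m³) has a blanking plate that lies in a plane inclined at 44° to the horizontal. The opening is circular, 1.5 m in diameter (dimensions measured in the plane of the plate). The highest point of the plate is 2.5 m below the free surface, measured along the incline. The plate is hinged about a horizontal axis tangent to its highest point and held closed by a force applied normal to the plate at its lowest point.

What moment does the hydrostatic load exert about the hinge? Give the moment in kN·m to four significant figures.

γ = 1.423 × 9.81 = 13.95963 kN/m³.
Let θ = 44° be the plate's angle to the horizontal; measure y along the incline from where the plane meets the free surface. Vertical depth h = y·sinθ with sinθ = 0.694658.
The centroid is at the centre, 0.75 m below the top of the plate, so y_c = 2.5 + 0.75 = 3.25 m and h_c = 3.25 × 0.694658 = 2.25764 m.
A = π(0.75)² = 1.76715 m².
Resultant F = γ·h_c·A = 13.95963 × 2.25764 × 1.76715 = 55.6932 kN.
I_c = πr⁴/4 = π × 0.75⁴/4 = 0.248505 m⁴.
Centre of pressure: y_p = y_c + I_c/(y_c·A) = 3.25 + 0.248505/(3.25 × 1.76715) = 3.25 + 0.0432691 = 3.29327 m along the plane.
The resultant acts 0.75 + 0.0432691 = 0.793269 m (along the plate) below the hinge at the top edge, so the moment about the hinge is M = F × 0.793269 = 55.6932 × 0.793269 = 44.1797 kN·m.

M ≈ 44.18 kN·m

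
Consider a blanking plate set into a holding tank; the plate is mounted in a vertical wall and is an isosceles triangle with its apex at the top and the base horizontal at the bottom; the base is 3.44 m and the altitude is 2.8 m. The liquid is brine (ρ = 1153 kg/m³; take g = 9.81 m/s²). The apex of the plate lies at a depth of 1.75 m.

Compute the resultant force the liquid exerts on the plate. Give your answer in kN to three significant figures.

γ = ρg = 1153 × 9.81 / 1000 = 11.31093 kN/m³.
With the apex up, the centroid sits 2h/3 = 2 × 2.8/3 = 1.86667 m below the apex, so the centroid depth is h_c = 1.75 + 1.86667 = 3.61667 m.
A = ½ × 3.44 × 2.8 = 4.816 m².
Resultant F = γ·h_c·A = 11.31093 × 3.61667 × 4.816 = 197.012 kN.

F ≈ 197 kN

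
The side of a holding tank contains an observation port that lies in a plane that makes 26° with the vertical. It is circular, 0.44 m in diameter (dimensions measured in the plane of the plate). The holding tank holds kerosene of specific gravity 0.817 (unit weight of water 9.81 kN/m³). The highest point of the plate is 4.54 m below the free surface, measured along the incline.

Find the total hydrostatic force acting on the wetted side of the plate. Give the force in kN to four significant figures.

γ = 0.817 × 9.81 = 8.01477 kN/m³.
The plate makes 26° with the vertical, i.e. θ = 90° − 26° = 64° to the horizontal. Measuring y along the incline from the free-surface line, vertical depth h = y·sinθ with sinθ = 0.898794.
The centroid is at the centre, 0.22 m below the top of the plate, so y_c = 4.54 + 0.22 = 4.76 m and h_c = 4.76 × 0.898794 = 4.27826 m.
A = π(0.22)² = 0.152053 m².
Resultant F = γ·h_c·A = 8.01477 × 4.27826 × 0.152053 = 5.21379 kN.

F ≈ 5.214 kN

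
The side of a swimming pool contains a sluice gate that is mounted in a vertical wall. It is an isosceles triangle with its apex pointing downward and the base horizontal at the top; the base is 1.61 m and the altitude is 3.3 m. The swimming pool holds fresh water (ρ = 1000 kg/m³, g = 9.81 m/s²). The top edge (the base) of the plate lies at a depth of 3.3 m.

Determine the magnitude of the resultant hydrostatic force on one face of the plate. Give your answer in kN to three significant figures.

F ≈ 115 kN

γ = ρg = 1000 × 9.81 = 9810 N/m³ = 9.81 kN/m³.
With the apex down, the centroid sits h/3 = 3.3/3 = 1.1 m below the base (the top edge), so the centroid depth is h_c = 3.3 + 1.1 = 4.4 m.
A = ½ × 1.61 × 3.3 = 2.6565 m².
Resultant F = γ·h_c·A = 9.81 × 4.4 × 2.6565 = 114.665 kN.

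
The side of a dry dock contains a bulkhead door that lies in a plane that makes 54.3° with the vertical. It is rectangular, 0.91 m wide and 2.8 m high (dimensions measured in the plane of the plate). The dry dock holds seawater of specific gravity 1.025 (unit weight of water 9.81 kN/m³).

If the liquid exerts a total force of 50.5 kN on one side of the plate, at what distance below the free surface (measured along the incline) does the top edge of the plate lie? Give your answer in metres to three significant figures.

y_top ≈ 1.98 m

γ = 1.025 × 9.81 = 10.05525 kN/m³.
A = 0.91 × 2.8 = 2.548 m².
From F = γ·h_c·A, the centroid depth is h_c = 50.5/(10.05525 × 2.548) = 1.97106 m.
The plate makes 54.3° with the vertical, i.e. θ = 90° − 54.3° = 35.7° to the horizontal. Measuring y along the incline from the free-surface line, vertical depth h = y·sinθ with sinθ = 0.583541.
Along the incline, y_c = h_c/sinθ = 1.97106/0.583541 = 3.37776 m.
The centroid lies 2.8/2 = 1.4 m below the top edge, so the top edge sits at y_top = 3.37776 − 1.4 = 1.97776 m along the incline.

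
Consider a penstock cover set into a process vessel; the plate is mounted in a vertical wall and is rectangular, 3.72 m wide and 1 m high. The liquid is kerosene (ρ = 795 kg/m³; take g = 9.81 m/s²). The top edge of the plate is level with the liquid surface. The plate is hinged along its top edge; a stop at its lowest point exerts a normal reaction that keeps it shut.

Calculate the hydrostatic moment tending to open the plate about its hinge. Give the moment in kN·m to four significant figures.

M ≈ 9.671 kN·m

γ = ρg = 795 × 9.81 / 1000 = 7.79895 kN/m³.
The centroid lies 1/2 = 0.5 m below the top edge, so the centroid depth is h_c = 0.5 m.
A = 3.72 × 1 = 3.72 m².
Resultant F = γ·h_c·A = 7.79895 × 0.5 × 3.72 = 14.506 kN.
I_c = b·h³/12 = 3.72 × 1³/12 = 0.31 m⁴.
Centre of pressure: y_p = y_c + I_c/(y_c·A) = 0.5 + 0.31/(0.5 × 3.72) = 0.5 + 0.166667 = 0.666667 m along the plane.
The resultant acts 0.5 + 0.166667 = 0.666667 m (along the plate) below the hinge at the top edge, so the moment about the hinge is M = F × 0.666667 = 14.506 × 0.666667 = 9.67067 kN·m.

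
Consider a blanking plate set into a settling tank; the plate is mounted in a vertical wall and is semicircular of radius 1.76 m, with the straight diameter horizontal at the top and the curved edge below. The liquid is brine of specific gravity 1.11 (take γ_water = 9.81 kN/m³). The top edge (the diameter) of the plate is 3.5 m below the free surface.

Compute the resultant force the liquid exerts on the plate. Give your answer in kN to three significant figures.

γ = 1.11 × 9.81 = 10.8891 kN/m³.
The centroid of a semicircle lies 4r/(3π) = 0.746967 m from the diameter, here below the top edge, so the centroid depth is h_c = 3.5 + 0.746967 = 4.24697 m.
A = πr²/2 = π × 1.76²/2 = 4.8657 m².
Resultant F = γ·h_c·A = 10.8891 × 4.24697 × 4.8657 = 225.018 kN.

F ≈ 225 kN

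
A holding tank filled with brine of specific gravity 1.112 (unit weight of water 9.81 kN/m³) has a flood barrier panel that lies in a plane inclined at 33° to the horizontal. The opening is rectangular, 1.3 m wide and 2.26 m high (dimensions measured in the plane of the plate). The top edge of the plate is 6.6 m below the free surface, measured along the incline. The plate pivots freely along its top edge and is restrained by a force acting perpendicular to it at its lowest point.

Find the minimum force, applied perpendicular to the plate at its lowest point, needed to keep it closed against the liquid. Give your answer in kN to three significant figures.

P ≈ 70.8 kN

γ = 1.112 × 9.81 = 10.90872 kN/m³.
Let θ = 33° be the plate's angle to the horizontal; measure y along the incline from where the plane meets the free surface. Vertical depth h = y·sinθ with sinθ = 0.544639.
The centroid lies 2.26/2 = 1.13 m below the top edge, so y_c = 6.6 + 1.13 = 7.73 m and h_c = 7.73 × 0.544639 = 4.21006 m.
A = 1.3 × 2.26 = 2.938 m².
Resultant F = γ·h_c·A = 10.90872 × 4.21006 × 2.938 = 134.932 kN.
I_c = b·h³/12 = 1.3 × 2.26³/12 = 1.25051 m⁴.
Centre of pressure: y_p = y_c + I_c/(y_c·A) = 7.73 + 1.25051/(7.73 × 2.938) = 7.73 + 0.0550625 = 7.78506 m along the plane.
The resultant acts 1.13 + 0.0550625 = 1.18506 m (along the plate) below the hinge at the top edge, so the moment about the hinge is M = F × 1.18506 = 134.932 × 1.18506 = 159.903 kN·m.
A normal force at the bottom, 2.26 m from the hinge, must supply this moment: P = 159.903/2.26 = 70.7535 kN.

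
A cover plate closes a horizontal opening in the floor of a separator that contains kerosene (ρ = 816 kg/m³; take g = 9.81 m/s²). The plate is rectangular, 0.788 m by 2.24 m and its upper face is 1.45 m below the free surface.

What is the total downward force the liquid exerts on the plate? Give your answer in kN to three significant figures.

F ≈ 20.5 kN

γ = ρg = 816 × 9.81 / 1000 = 8.00496 kN/m³.
The plate is horizontal, so pressure is uniform at p = γ·h = 8.00496 × 1.45 = 11.6072 kN/m².
A = 0.788 × 2.24 = 1.76512 m².
F = p·A = 11.6072 × 1.76512 = 20.4881 kN.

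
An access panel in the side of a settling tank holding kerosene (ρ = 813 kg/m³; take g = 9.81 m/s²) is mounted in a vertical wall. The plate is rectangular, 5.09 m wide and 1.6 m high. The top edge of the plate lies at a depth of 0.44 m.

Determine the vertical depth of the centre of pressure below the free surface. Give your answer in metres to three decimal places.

γ = ρg = 813 × 9.81 / 1000 = 7.97553 kN/m³.
The centroid lies 1.6/2 = 0.8 m below the top edge, so the centroid depth is h_c = 0.44 + 0.8 = 1.24 m.
A = 5.09 × 1.6 = 8.144 m².
Resultant F = γ·h_c·A = 7.97553 × 1.24 × 8.144 = 80.5414 kN.
I_c = b·h³/12 = 5.09 × 1.6³/12 = 1.73739 m⁴.
Centre of pressure: y_p = y_c + I_c/(y_c·A) = 1.24 + 1.73739/(1.24 × 8.144) = 1.24 + 0.172043 = 1.41204 m along the plane.

h_p = 1.412 m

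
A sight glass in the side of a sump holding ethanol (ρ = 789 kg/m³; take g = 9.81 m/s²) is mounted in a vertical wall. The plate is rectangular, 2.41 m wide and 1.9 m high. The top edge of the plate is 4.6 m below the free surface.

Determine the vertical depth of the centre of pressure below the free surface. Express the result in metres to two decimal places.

γ = ρg = 789 × 9.81 / 1000 = 7.74009 kN/m³.
The centroid lies 1.9/2 = 0.95 m below the top edge, so the centroid depth is h_c = 4.6 + 0.95 = 5.55 m.
A = 2.41 × 1.9 = 4.579 m².
Resultant F = γ·h_c·A = 7.74009 × 5.55 × 4.579 = 196.702 kN.
I_c = b·h³/12 = 2.41 × 1.9³/12 = 1.37752 m⁴.
Centre of pressure: y_p = y_c + I_c/(y_c·A) = 5.55 + 1.37752/(5.55 × 4.579) = 5.55 + 0.0542044 = 5.6042 m along the plane.

h_p = 5.60 m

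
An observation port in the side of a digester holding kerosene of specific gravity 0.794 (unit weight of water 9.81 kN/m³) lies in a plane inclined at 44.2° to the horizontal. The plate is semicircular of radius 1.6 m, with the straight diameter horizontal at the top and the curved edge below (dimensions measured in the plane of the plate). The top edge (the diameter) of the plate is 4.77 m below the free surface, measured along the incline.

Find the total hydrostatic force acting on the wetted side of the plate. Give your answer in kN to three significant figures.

F ≈ 119 kN

γ = 0.794 × 9.81 = 7.78914 kN/m³.
Let θ = 44.2° be the plate's angle to the horizontal; measure y along the incline from where the plane meets the free surface. Vertical depth h = y·sinθ with sinθ = 0.697165.
The centroid of a semicircle lies 4r/(3π) = 0.679061 m from the diameter, here below the top edge, so y_c = 4.77 + 0.679061 = 5.44906 m and h_c = 5.44906 × 0.697165 = 3.79889 m.
A = πr²/2 = π × 1.6²/2 = 4.02124 m².
Resultant F = γ·h_c·A = 7.78914 × 3.79889 × 4.02124 = 118.989 kN.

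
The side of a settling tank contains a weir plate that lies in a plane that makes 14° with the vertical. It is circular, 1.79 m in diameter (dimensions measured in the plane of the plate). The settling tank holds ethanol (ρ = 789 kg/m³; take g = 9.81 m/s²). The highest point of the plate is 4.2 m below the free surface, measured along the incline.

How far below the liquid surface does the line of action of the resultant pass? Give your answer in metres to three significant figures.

γ = ρg = 789 × 9.81 / 1000 = 7.74009 kN/m³.
The plate makes 14° with the vertical, i.e. θ = 90° − 14° = 76° to the horizontal. Measuring y along the incline from the free-surface line, vertical depth h = y·sinθ with sinθ = 0.970296.
The centroid is at the centre, 0.895 m below the top of the plate, so y_c = 4.2 + 0.895 = 5.095 m and h_c = 5.095 × 0.970296 = 4.94366 m.
A = π(0.895)² = 2.51649 m².
Resultant F = γ·h_c·A = 7.74009 × 4.94366 × 2.51649 = 96.2919 kN.
I_c = πr⁴/4 = π × 0.895⁴/4 = 0.503944 m⁴.
Centre of pressure: y_p = y_c + I_c/(y_c·A) = 5.095 + 0.503944/(5.095 × 2.51649) = 5.095 + 0.0393046 = 5.1343 m along the plane.
Vertically, h_p = y_p·sinθ = 5.1343 × 0.970296 = 4.98179 m.

h_p = 4.98 m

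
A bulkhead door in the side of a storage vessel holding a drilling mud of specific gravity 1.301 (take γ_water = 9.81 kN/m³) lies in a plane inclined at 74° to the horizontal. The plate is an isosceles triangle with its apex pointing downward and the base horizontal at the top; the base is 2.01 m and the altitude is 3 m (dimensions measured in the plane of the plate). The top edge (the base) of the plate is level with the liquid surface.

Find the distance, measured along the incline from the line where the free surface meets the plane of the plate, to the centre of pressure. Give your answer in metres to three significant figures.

y_p = 1.50 m

γ = 1.301 × 9.81 = 12.76281 kN/m³.
Let θ = 74° be the plate's angle to the horizontal; measure y along the incline from where the plane meets the free surface. Vertical depth h = y·sinθ with sinθ = 0.961262.
With the apex down, the centroid sits h/3 = 3/3 = 1 m below the base (the top edge), so y_c = 1 m and h_c = 1 × 0.961262 = 0.961262 m.
A = ½ × 2.01 × 3 = 3.015 m².
Resultant F = γ·h_c·A = 12.76281 × 0.961262 × 3.015 = 36.9892 kN.
I_c = b·h³/36 = 2.01 × 3³/36 = 1.5075 m⁴.
Centre of pressure: y_p = y_c + I_c/(y_c·A) = 1 + 1.5075/(1 × 3.015) = 1 + 0.5 = 1.5 m along the plane.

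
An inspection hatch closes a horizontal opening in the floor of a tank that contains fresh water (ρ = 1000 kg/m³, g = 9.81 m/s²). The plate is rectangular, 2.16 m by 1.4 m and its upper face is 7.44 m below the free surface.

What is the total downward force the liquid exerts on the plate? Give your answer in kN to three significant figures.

γ = ρg = 1000 × 9.81 = 9810 N/m³ = 9.81 kN/m³.
The plate is horizontal, so pressure is uniform at p = γ·h = 9.81 × 7.44 = 72.9864 kN/m².
A = 2.16 × 1.4 = 3.024 m².
F = p·A = 72.9864 × 3.024 = 220.711 kN.

F ≈ 221 kN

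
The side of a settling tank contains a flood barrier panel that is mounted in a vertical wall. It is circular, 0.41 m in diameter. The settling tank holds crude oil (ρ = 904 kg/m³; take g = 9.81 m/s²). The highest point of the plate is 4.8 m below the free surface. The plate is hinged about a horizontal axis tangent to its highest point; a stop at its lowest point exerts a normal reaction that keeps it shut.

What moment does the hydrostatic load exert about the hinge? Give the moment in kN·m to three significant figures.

γ = ρg = 904 × 9.81 / 1000 = 8.86824 kN/m³.
The centroid is at the centre, 0.205 m below the top of the plate, so the centroid depth is h_c = 4.8 + 0.205 = 5.005 m.
A = π(0.205)² = 0.132025 m².
Resultant F = γ·h_c·A = 8.86824 × 5.005 × 0.132025 = 5.86 kN.
I_c = πr⁴/4 = π × 0.205⁴/4 = 0.00138709 m⁴.
Centre of pressure: y_p = y_c + I_c/(y_c·A) = 5.005 + 0.00138709/(5.005 × 0.132025) = 5.005 + 0.00209915 = 5.0071 m along the plane.
The resultant acts 0.205 + 0.00209915 = 0.207099 m (along the plate) below the hinge at the top edge, so the moment about the hinge is M = F × 0.207099 = 5.86 × 0.207099 = 1.2136 kN·m.

M ≈ 1.21 kN·m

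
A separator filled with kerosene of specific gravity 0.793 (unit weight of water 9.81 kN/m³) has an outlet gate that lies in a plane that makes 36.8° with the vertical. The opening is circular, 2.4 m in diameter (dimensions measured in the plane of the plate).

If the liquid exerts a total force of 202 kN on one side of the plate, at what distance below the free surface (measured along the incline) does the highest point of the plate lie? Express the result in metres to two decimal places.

y_top ≈ 5.97 m

γ = 0.793 × 9.81 = 7.77933 kN/m³.
A = π(1.2)² = 4.52389 m².
From F = γ·h_c·A, the centroid depth is h_c = 202/(7.77933 × 4.52389) = 5.73981 m.
The plate makes 36.8° with the vertical, i.e. θ = 90° − 36.8° = 53.2° to the horizontal. Measuring y along the incline from the free-surface line, vertical depth h = y·sinθ with sinθ = 0.800731.
Along the incline, y_c = h_c/sinθ = 5.73981/0.800731 = 7.16821 m.
The centroid is at the centre, 1.2 m below the top of the plate, so the highest point sits at y_top = 7.16821 − 1.2 = 5.96821 m along the incline.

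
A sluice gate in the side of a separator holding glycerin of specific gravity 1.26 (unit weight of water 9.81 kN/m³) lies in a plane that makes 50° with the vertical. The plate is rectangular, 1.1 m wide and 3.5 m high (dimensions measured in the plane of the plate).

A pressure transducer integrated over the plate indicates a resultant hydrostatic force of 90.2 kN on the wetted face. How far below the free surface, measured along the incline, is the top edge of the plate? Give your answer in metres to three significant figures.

y_top ≈ 1.20 m

γ = 1.26 × 9.81 = 12.3606 kN/m³.
A = 1.1 × 3.5 = 3.85 m².
From F = γ·h_c·A, the centroid depth is h_c = 90.2/(12.3606 × 3.85) = 1.89542 m.
The plate makes 50° with the vertical, i.e. θ = 90° − 50° = 40° to the horizontal. Measuring y along the incline from the free-surface line, vertical depth h = y·sinθ with sinθ = 0.642788.
Along the incline, y_c = h_c/sinθ = 1.89542/0.642788 = 2.94875 m.
The centroid lies 3.5/2 = 1.75 m below the top edge, so the top edge sits at y_top = 2.94875 − 1.75 = 1.19875 m along the incline.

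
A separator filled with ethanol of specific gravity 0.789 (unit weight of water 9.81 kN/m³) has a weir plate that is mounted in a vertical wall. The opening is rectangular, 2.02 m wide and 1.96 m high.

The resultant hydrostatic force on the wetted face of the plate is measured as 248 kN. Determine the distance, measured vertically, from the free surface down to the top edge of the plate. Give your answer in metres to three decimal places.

γ = 0.789 × 9.81 = 7.74009 kN/m³.
A = 2.02 × 1.96 = 3.9592 m².
From F = γ·h_c·A, the centroid depth is h_c = 248/(7.74009 × 3.9592) = 8.09279 m.
The centroid lies 1.96/2 = 0.98 m below the top edge, so the top edge sits at h_top = 8.09279 − 0.98 = 7.11279 m below the surface.

d_top ≈ 7.113 m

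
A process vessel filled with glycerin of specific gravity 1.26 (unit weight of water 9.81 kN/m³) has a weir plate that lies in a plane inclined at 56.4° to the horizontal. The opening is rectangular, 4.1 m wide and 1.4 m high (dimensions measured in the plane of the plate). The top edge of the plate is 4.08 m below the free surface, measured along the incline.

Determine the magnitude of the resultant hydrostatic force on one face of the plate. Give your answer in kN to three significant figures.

F ≈ 282 kN

γ = 1.26 × 9.81 = 12.3606 kN/m³.
Let θ = 56.4° be the plate's angle to the horizontal; measure y along the incline from where the plane meets the free surface. Vertical depth h = y·sinθ with sinθ = 0.832921.
The centroid lies 1.4/2 = 0.7 m below the top edge, so y_c = 4.08 + 0.7 = 4.78 m and h_c = 4.78 × 0.832921 = 3.98136 m.
A = 4.1 × 1.4 = 5.74 m².
Resultant F = γ·h_c·A = 12.3606 × 3.98136 × 5.74 = 282.477 kN.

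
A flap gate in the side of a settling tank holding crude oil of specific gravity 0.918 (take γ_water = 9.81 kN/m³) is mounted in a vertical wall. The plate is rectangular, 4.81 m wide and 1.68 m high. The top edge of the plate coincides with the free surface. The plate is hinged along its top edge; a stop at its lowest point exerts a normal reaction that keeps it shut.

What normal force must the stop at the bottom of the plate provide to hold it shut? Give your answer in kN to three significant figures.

P ≈ 40.8 kN

γ = 0.918 × 9.81 = 9.00558 kN/m³.
The centroid lies 1.68/2 = 0.84 m below the top edge, so the centroid depth is h_c = 0.84 m.
A = 4.81 × 1.68 = 8.0808 m².
Resultant F = γ·h_c·A = 9.00558 × 0.84 × 8.0808 = 61.1287 kN.
I_c = b·h³/12 = 4.81 × 1.68³/12 = 1.9006 m⁴.
Centre of pressure: y_p = y_c + I_c/(y_c·A) = 0.84 + 1.9006/(0.84 × 8.0808) = 0.84 + 0.279999 = 1.12 m along the plane.
The resultant acts 0.84 + 0.279999 = 1.12 m (along the plate) below the hinge at the top edge, so the moment about the hinge is M = F × 1.12 = 61.1287 × 1.12 = 68.4641 kN·m.
A normal force at the bottom, 1.68 m from the hinge, must supply this moment: P = 68.4641/1.68 = 40.7524 kN.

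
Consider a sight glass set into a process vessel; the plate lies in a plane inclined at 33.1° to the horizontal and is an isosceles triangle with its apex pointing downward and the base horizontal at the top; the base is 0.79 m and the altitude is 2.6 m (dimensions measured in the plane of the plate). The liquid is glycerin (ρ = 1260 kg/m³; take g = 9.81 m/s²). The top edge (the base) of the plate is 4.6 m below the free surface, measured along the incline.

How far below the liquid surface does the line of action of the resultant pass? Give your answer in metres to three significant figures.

h_p = 3.02 m

γ = ρg = 1260 × 9.81 / 1000 = 12.3606 kN/m³.
Let θ = 33.1° be the plate's angle to the horizontal; measure y along the incline from where the plane meets the free surface. Vertical depth h = y·sinθ with sinθ = 0.546102.
With the apex down, the centroid sits h/3 = 2.6/3 = 0.866667 m below the base (the top edge), so y_c = 4.6 + 0.866667 = 5.46667 m and h_c = 5.46667 × 0.546102 = 2.98536 m.
A = ½ × 0.79 × 2.6 = 1.027 m².
Resultant F = γ·h_c·A = 12.3606 × 2.98536 × 1.027 = 37.8972 kN.
I_c = b·h³/36 = 0.79 × 2.6³/36 = 0.385696 m⁴.
Centre of pressure: y_p = y_c + I_c/(y_c·A) = 5.46667 + 0.385696/(5.46667 × 1.027) = 5.46667 + 0.0686992 = 5.53537 m along the plane.
Vertically, h_p = y_p·sinθ = 5.53537 × 0.546102 = 3.02288 m.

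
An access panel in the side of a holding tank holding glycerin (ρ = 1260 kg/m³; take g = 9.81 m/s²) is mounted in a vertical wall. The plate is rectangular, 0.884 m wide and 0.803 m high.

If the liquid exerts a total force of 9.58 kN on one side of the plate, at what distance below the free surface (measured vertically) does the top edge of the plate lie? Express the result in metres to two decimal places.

d_top ≈ 0.69 m

γ = ρg = 1260 × 9.81 / 1000 = 12.3606 kN/m³.
A = 0.884 × 0.803 = 0.709852 m².
From F = γ·h_c·A, the centroid depth is h_c = 9.58/(12.3606 × 0.709852) = 1.09184 m.
The centroid lies 0.803/2 = 0.4015 m below the top edge, so the top edge sits at h_top = 1.09184 − 0.4015 = 0.69034 m below the surface.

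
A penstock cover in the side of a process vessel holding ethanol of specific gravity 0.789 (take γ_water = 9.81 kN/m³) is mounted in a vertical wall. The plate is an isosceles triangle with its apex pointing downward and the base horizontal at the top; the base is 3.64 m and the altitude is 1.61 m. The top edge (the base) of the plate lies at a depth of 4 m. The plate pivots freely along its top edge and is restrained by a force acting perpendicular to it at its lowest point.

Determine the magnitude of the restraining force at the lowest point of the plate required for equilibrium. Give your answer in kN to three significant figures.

P ≈ 36.3 kN

γ = 0.789 × 9.81 = 7.74009 kN/m³.
With the apex down, the centroid sits h/3 = 1.61/3 = 0.536667 m below the base (the top edge), so the centroid depth is h_c = 4 + 0.536667 = 4.53667 m.
A = ½ × 3.64 × 1.61 = 2.9302 m².
Resultant F = γ·h_c·A = 7.74009 × 4.53667 × 2.9302 = 102.892 kN.
I_c = b·h³/36 = 3.64 × 1.61³/36 = 0.421965 m⁴.
Centre of pressure: y_p = y_c + I_c/(y_c·A) = 4.53667 + 0.421965/(4.53667 × 2.9302) = 4.53667 + 0.0317426 = 4.56841 m along the plane.
The resultant acts 0.536667 + 0.0317426 = 0.56841 m (along the plate) below the hinge at the top edge, so the moment about the hinge is M = F × 0.56841 = 102.892 × 0.56841 = 58.4848 kN·m.
A normal force at the bottom, 1.61 m from the hinge, must supply this moment: P = 58.4848/1.61 = 36.326 kN.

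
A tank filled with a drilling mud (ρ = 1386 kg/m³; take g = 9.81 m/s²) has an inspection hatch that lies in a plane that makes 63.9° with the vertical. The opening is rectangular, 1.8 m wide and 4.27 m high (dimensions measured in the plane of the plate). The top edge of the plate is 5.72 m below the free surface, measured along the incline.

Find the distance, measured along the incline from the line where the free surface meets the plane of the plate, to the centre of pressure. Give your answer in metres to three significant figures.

y_p = 8.05 m

γ = ρg = 1386 × 9.81 / 1000 = 13.59666 kN/m³.
The plate makes 63.9° with the vertical, i.e. θ = 90° − 63.9° = 26.1° to the horizontal. Measuring y along the incline from the free-surface line, vertical depth h = y·sinθ with sinθ = 0.439939.
The centroid lies 4.27/2 = 2.135 m below the top edge, so y_c = 5.72 + 2.135 = 7.855 m and h_c = 7.855 × 0.439939 = 3.45572 m.
A = 1.8 × 4.27 = 7.686 m².
Resultant F = γ·h_c·A = 13.59666 × 3.45572 × 7.686 = 361.136 kN.
I_c = b·h³/12 = 1.8 × 4.27³/12 = 11.6782 m⁴.
Centre of pressure: y_p = y_c + I_c/(y_c·A) = 7.855 + 11.6782/(7.855 × 7.686) = 7.855 + 0.193432 = 8.04843 m along the plane.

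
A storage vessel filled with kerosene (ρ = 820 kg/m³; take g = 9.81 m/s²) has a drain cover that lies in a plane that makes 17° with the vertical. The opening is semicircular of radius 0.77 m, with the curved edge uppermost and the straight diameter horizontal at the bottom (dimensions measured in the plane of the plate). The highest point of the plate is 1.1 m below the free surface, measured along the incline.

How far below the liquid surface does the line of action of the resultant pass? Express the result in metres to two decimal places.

γ = ρg = 820 × 9.81 / 1000 = 8.0442 kN/m³.
The plate makes 17° with the vertical, i.e. θ = 90° − 17° = 73° to the horizontal. Measuring y along the incline from the free-surface line, vertical depth h = y·sinθ with sinθ = 0.956305.
The centroid lies 4r/(3π) = 0.326798 m above the diameter, so r − 4r/(3π) = 0.77 − 0.326798 = 0.443202 m below the topmost point, so y_c = 1.1 + 0.443202 = 1.5432 m and h_c = 1.5432 × 0.956305 = 1.47577 m.
A = πr²/2 = π × 0.77²/2 = 0.931325 m².
Resultant F = γ·h_c·A = 8.0442 × 1.47577 × 0.931325 = 11.0561 kN.
I_c = (π/8 − 8/(9π))·r⁴ = 0.109757 × 0.77⁴ = 0.0385829 m⁴.
Centre of pressure: y_p = y_c + I_c/(y_c·A) = 1.5432 + 0.0385829/(1.5432 × 0.931325) = 1.5432 + 0.0268455 = 1.57005 m along the plane.
Vertically, h_p = y_p·sinθ = 1.57005 × 0.956305 = 1.50145 m.

h_p = 1.50 m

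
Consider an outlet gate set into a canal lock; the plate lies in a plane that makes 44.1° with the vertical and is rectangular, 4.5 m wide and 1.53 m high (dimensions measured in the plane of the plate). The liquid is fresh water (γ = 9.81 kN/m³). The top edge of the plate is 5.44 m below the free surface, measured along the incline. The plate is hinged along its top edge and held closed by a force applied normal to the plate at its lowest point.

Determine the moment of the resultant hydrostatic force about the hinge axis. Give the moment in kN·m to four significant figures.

γ = 9.81 kN/m³.
The plate makes 44.1° with the vertical, i.e. θ = 90° − 44.1° = 45.9° to the horizontal. Measuring y along the incline from the free-surface line, vertical depth h = y·sinθ with sinθ = 0.718126.
The centroid lies 1.53/2 = 0.765 m below the top edge, so y_c = 5.44 + 0.765 = 6.205 m and h_c = 6.205 × 0.718126 = 4.45597 m.
A = 4.5 × 1.53 = 6.885 m².
Resultant F = γ·h_c·A = 9.81 × 4.45597 × 6.885 = 300.964 kN.
I_c = b·h³/12 = 4.5 × 1.53³/12 = 1.34309 m⁴.
Centre of pressure: y_p = y_c + I_c/(y_c·A) = 6.205 + 1.34309/(6.205 × 6.885) = 6.205 + 0.0314383 = 6.23644 m along the plane.
The resultant acts 0.765 + 0.0314383 = 0.796438 m (along the plate) below the hinge at the top edge, so the moment about the hinge is M = F × 0.796438 = 300.964 × 0.796438 = 239.699 kN·m.

M ≈ 239.7 kN·m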